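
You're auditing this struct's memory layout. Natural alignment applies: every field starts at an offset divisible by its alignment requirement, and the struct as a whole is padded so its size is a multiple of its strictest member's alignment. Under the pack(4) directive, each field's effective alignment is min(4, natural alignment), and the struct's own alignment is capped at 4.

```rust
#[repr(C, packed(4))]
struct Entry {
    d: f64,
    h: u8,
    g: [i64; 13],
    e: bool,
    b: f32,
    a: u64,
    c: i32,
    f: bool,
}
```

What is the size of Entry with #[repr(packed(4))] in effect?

0..8  d  (8B, 4-aligned)
8..9  h  (1B, 1-aligned)
9..12  -- padding (3B)
12..116  g  (104B, 4-aligned)
116..117  e  (1B, 1-aligned)
117..120  -- padding (3B)
120..124  b  (4B, 4-aligned)
124..132  a  (8B, 4-aligned)
132..136  c  (4B, 4-aligned)
136..137  f  (1B, 1-aligned)
137..140  -- tail padding (3B)
sizeof = 140, alignof = 4

140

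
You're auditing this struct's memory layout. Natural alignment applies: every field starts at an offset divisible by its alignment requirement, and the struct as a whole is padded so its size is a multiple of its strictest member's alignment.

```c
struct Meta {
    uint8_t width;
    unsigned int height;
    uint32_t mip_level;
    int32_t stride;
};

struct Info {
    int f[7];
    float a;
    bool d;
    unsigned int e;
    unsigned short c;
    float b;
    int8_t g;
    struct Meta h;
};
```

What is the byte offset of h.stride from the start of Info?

Meta: @0: width [1B, align 1] → 1; +3 pad (align 4); @4: height [4B, align 4] → 8; @8: mip_level [4B, align 4] → 12; @12: stride [4B, align 4] → 16; size 16, align 4
@0: f [28B, align 4] → 28
@28: a [4B, align 4] → 32
@32: d [1B, align 1] → 33
+3 pad (align 4)
@36: e [4B, align 4] → 40
@40: c [2B, align 2] → 42
+2 pad (align 4)
@44: b [4B, align 4] → 48
@48: g [1B, align 1] → 49
+3 pad (align 4)
@52: h [16B, align 4] → 68
within Meta: stride at 12
52 + 12 = 64

64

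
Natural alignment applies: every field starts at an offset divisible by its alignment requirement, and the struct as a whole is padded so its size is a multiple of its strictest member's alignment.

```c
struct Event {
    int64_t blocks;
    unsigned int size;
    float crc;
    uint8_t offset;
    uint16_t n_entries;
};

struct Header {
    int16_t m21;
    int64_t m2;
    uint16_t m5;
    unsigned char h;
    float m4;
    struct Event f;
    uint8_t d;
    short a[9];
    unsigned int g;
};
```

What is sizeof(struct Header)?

Event: 0..8  blocks  (8B, 8-aligned); 8..12  size  (4B, 4-aligned); 12..16  crc  (4B, 4-aligned); 16..17  offset  (1B, 1-aligned); 17..18  -- padding (1B); 18..20  n_entries  (2B, 2-aligned); 20..24  -- tail padding (4B); sizeof = 24, alignof = 8
0..2  m21  (2B, 2-aligned)
2..8  -- padding (6B)
8..16  m2  (8B, 8-aligned)
16..18  m5  (2B, 2-aligned)
18..19  h  (1B, 1-aligned)
19..20  -- padding (1B)
20..24  m4  (4B, 4-aligned)
24..48  f  (24B, 8-aligned)
48..49  d  (1B, 1-aligned)
49..50  -- padding (1B)
50..68  a  (18B, 2-aligned)
68..72  g  (4B, 4-aligned)
sizeof = 72, alignof = 8

72 bytes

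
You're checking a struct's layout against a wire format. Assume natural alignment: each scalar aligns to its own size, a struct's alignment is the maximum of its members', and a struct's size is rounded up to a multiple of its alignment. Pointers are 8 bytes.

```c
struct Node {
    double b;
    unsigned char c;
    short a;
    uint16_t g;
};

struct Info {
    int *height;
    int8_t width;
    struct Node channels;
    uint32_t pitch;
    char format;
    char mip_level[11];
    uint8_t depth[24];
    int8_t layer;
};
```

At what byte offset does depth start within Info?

48

Node: 0..8  b  (8B, 8-aligned); 8..9  c  (1B, 1-aligned); 9..10  -- padding (1B); 10..12  a  (2B, 2-aligned); 12..14  g  (2B, 2-aligned); 14..16  -- tail padding (2B); sizeof = 16, alignof = 8
0..8  height  (8B, 8-aligned)
8..9  width  (1B, 1-aligned)
9..16  -- padding (7B)
16..32  channels  (16B, 8-aligned)
32..36  pitch  (4B, 4-aligned)
36..37  format  (1B, 1-aligned)
37..48  mip_level  (11B, 1-aligned)
48..72  depth  (24B, 1-aligned)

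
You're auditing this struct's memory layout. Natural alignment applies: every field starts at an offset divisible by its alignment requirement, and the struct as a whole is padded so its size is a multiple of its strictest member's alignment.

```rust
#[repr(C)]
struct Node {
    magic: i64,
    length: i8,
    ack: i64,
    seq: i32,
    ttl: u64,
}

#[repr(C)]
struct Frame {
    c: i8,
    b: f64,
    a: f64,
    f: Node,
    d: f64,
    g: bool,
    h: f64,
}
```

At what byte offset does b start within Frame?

Node: @0: magic [8B, align 8] → 8; @8: length [1B, align 1] → 9; +7 pad (align 8); @16: ack [8B, align 8] → 24; @24: seq [4B, align 4] → 28; +4 pad (align 8); @32: ttl [8B, align 8] → 40; size 40, align 8
@0: c [1B, align 1] → 1
+7 pad (align 8)
@8: b [8B, align 8] → 16

8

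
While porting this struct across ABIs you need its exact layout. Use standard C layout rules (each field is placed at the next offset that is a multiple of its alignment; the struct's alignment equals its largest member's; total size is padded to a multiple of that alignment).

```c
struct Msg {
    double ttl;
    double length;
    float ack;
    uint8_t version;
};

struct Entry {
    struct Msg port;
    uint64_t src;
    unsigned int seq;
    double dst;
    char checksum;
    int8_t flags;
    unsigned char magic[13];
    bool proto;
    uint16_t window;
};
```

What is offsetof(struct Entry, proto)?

63

Msg: ttl at 0 (size 8, align 8) → ends 8; length at 8 (size 8, align 8) → ends 16; ack at 16 (size 4, align 4) → ends 20; version at 20 (size 1, align 1) → ends 21; tail pad 3 to reach multiple of 8; total 24 bytes, alignment 8
port at 0 (size 24, align 8) → ends 24
src at 24 (size 8, align 8) → ends 32
seq at 32 (size 4, align 4) → ends 36
pad 4 to align 8 for dst
dst at 40 (size 8, align 8) → ends 48
checksum at 48 (size 1, align 1) → ends 49
flags at 49 (size 1, align 1) → ends 50
magic at 50 (size 13, align 1) → ends 63
proto at 63 (size 1, align 1) → ends 64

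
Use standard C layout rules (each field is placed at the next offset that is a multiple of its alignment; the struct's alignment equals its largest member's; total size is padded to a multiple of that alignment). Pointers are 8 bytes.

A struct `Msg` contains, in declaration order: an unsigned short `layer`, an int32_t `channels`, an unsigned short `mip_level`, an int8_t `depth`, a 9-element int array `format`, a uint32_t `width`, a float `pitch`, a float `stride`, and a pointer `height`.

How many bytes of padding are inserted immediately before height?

0..2  layer  (2B, 2-aligned)
2..4  -- padding (2B)
4..8  channels  (4B, 4-aligned)
8..10  mip_level  (2B, 2-aligned)
10..11  depth  (1B, 1-aligned)
11..12  -- padding (1B)
12..48  format  (36B, 4-aligned)
48..52  width  (4B, 4-aligned)
52..56  pitch  (4B, 4-aligned)
56..60  stride  (4B, 4-aligned)
60..64  -- padding (4B)
64..72  height  (8B, 8-aligned)

4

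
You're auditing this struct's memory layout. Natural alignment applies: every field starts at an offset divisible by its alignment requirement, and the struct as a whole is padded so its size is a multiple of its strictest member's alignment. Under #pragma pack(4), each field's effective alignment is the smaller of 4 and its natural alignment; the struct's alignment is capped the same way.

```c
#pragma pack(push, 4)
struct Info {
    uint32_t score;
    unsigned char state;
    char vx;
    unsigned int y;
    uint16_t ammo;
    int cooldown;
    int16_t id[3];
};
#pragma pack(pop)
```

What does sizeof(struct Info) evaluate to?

28

@0: score [4B, align 4] → 4
@4: state [1B, align 1] → 5
@5: vx [1B, align 1] → 6
+2 pad (align 4)
@8: y [4B, align 4] → 12
@12: ammo [2B, align 2] → 14
+2 pad (align 4)
@16: cooldown [4B, align 4] → 20
@20: id [6B, align 2] → 26
+2 tail pad (align 4)
size 28, align 4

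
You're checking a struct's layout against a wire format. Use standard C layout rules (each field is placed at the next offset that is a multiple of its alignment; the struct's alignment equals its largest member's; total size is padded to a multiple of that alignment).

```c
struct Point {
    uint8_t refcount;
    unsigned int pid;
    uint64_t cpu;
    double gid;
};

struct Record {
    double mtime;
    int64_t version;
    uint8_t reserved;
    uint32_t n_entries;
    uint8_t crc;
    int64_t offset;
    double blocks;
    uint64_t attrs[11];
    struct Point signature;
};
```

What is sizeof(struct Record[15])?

Point: 0..1  refcount  (1B, 1-aligned); 1..4  -- padding (3B); 4..8  pid  (4B, 4-aligned); 8..16  cpu  (8B, 8-aligned); 16..24  gid  (8B, 8-aligned); sizeof = 24, alignof = 8
0..8  mtime  (8B, 8-aligned)
8..16  version  (8B, 8-aligned)
16..17  reserved  (1B, 1-aligned)
17..20  -- padding (3B)
20..24  n_entries  (4B, 4-aligned)
24..25  crc  (1B, 1-aligned)
25..32  -- padding (7B)
32..40  offset  (8B, 8-aligned)
40..48  blocks  (8B, 8-aligned)
48..136  attrs  (88B, 8-aligned)
136..160  signature  (24B, 8-aligned)
sizeof = 160, alignof = 8
array of 15: 15 × 160 = 2400

2400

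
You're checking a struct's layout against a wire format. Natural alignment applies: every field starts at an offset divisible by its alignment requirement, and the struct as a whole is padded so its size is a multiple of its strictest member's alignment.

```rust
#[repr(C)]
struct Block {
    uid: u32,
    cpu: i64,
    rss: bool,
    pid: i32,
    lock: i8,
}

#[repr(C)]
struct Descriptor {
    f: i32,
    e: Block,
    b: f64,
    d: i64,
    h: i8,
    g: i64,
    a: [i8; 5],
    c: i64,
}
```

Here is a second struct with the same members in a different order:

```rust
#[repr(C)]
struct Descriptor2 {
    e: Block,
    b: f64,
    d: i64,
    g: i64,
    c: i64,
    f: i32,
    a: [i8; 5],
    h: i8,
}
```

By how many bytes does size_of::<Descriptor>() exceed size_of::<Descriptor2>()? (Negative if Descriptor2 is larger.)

Block: @0: uid [4B, align 4] → 4; +4 pad (align 8); @8: cpu [8B, align 8] → 16; @16: rss [1B, align 1] → 17; +3 pad (align 4); @20: pid [4B, align 4] → 24; @24: lock [1B, align 1] → 25; +7 tail pad (align 8); size 32, align 8
@0: f [4B, align 4] → 4
+4 pad (align 8)
@8: e [32B, align 8] → 40
@40: b [8B, align 8] → 48
@48: d [8B, align 8] → 56
@56: h [1B, align 1] → 57
+7 pad (align 8)
@64: g [8B, align 8] → 72
@72: a [5B, align 1] → 77
+3 pad (align 8)
@80: c [8B, align 8] → 88
size 88, align 8
— Descriptor2 —
@0: e [32B, align 8] → 32
@32: b [8B, align 8] → 40
@40: d [8B, align 8] → 48
@48: g [8B, align 8] → 56
@56: c [8B, align 8] → 64
@64: f [4B, align 4] → 68
@68: a [5B, align 1] → 73
@73: h [1B, align 1] → 74
+6 tail pad (align 8)
size 80, align 8
88 − 80 = 8

8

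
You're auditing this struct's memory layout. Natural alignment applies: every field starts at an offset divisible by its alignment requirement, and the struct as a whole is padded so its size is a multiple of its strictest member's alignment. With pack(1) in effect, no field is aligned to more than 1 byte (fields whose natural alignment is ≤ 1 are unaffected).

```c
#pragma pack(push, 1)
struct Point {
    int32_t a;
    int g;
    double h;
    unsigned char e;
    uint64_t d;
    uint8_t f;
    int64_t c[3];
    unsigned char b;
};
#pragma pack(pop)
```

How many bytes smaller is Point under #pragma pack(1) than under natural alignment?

21

natural layout:
  0..4  a  (4B, 4-aligned)
  4..8  g  (4B, 4-aligned)
  8..16  h  (8B, 8-aligned)
  16..17  e  (1B, 1-aligned)
  17..24  -- padding (7B)
  24..32  d  (8B, 8-aligned)
  32..33  f  (1B, 1-aligned)
  33..40  -- padding (7B)
  40..64  c  (24B, 8-aligned)
  64..65  b  (1B, 1-aligned)
  65..72  -- tail padding (7B)
  sizeof = 72, alignof = 8
packed(1) layout:
  0..4  a  (4B, 1-aligned)
  4..8  g  (4B, 1-aligned)
  8..16  h  (8B, 1-aligned)
  16..17  e  (1B, 1-aligned)
  17..25  d  (8B, 1-aligned)
  25..26  f  (1B, 1-aligned)
  26..50  c  (24B, 1-aligned)
  50..51  b  (1B, 1-aligned)
  sizeof = 51, alignof = 1
72 − 51 = 21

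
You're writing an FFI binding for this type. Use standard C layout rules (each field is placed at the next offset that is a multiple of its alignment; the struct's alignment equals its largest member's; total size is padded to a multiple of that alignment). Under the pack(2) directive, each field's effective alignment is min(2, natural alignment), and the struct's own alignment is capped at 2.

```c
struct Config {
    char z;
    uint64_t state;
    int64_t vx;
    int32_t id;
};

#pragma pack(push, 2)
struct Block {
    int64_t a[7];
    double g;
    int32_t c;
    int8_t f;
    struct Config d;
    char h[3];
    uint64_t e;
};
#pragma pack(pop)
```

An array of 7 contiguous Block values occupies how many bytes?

Config: z at 0 (size 1, align 1) → ends 1; pad 7 to align 8 for state; state at 8 (size 8, align 8) → ends 16; vx at 16 (size 8, align 8) → ends 24; id at 24 (size 4, align 4) → ends 28; tail pad 4 to reach multiple of 8; total 32 bytes, alignment 8
a at 0 (size 56, align 2) → ends 56
g at 56 (size 8, align 2) → ends 64
c at 64 (size 4, align 2) → ends 68
f at 68 (size 1, align 1) → ends 69
pad 1 to align 2 for d
d at 70 (size 32, align 2) → ends 102
h at 102 (size 3, align 1) → ends 105
pad 1 to align 2 for e
e at 106 (size 8, align 2) → ends 114
total 114 bytes, alignment 2
array of 7: 7 × 114 = 798

798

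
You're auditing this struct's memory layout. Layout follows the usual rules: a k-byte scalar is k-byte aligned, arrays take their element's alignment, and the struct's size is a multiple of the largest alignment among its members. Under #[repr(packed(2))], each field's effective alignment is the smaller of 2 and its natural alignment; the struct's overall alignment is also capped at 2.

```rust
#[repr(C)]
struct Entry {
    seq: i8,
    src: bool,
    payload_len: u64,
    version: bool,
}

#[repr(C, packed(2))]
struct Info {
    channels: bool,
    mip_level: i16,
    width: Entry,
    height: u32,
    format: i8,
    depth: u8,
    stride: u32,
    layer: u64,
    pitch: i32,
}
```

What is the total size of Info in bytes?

50

Entry: @0: seq [1B, align 1] → 1; @1: src [1B, align 1] → 2; +6 pad (align 8); @8: payload_len [8B, align 8] → 16; @16: version [1B, align 1] → 17; +7 tail pad (align 8); size 24, align 8
@0: channels [1B, align 1] → 1
+1 pad (align 2)
@2: mip_level [2B, align 2] → 4
@4: width [24B, align 2] → 28
@28: height [4B, align 2] → 32
@32: format [1B, align 1] → 33
@33: depth [1B, align 1] → 34
@34: stride [4B, align 2] → 38
@38: layer [8B, align 2] → 46
@46: pitch [4B, align 2] → 50
size 50, align 2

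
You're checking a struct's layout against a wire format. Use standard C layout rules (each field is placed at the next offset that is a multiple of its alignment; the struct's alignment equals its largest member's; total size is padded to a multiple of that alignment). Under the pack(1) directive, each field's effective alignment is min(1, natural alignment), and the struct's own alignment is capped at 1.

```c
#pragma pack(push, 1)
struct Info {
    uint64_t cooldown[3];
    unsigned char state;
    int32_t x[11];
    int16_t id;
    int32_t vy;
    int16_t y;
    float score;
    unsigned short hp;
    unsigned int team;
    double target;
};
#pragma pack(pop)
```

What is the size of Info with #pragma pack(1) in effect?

95

0..24  cooldown  (24B, 1-aligned)
24..25  state  (1B, 1-aligned)
25..69  x  (44B, 1-aligned)
69..71  id  (2B, 1-aligned)
71..75  vy  (4B, 1-aligned)
75..77  y  (2B, 1-aligned)
77..81  score  (4B, 1-aligned)
81..83  hp  (2B, 1-aligned)
83..87  team  (4B, 1-aligned)
87..95  target  (8B, 1-aligned)
sizeof = 95, alignof = 1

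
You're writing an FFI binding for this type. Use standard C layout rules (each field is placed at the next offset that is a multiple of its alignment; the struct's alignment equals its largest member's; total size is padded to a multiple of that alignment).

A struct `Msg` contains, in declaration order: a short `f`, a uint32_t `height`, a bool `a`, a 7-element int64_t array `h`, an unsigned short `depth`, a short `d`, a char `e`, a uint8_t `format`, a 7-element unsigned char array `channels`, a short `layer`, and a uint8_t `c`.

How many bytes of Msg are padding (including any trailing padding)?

17

@0: f [2B, align 2] → 2
+2 pad (align 4)
@4: height [4B, align 4] → 8
@8: a [1B, align 1] → 9
+7 pad (align 8)
@16: h [56B, align 8] → 72
@72: depth [2B, align 2] → 74
@74: d [2B, align 2] → 76
@76: e [1B, align 1] → 77
@77: format [1B, align 1] → 78
@78: channels [7B, align 1] → 85
+1 pad (align 2)
@86: layer [2B, align 2] → 88
@88: c [1B, align 1] → 89
+7 tail pad (align 8)
size 96, align 8
data bytes 79, size 96 → padding 17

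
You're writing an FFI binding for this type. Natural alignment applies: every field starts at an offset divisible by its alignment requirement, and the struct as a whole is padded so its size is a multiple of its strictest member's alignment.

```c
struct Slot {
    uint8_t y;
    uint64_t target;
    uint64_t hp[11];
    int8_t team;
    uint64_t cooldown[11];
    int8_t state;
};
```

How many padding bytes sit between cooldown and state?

@0: y [1B, align 1] → 1
+7 pad (align 8)
@8: target [8B, align 8] → 16
@16: hp [88B, align 8] → 104
@104: team [1B, align 1] → 105
+7 pad (align 8)
@112: cooldown [88B, align 8] → 200
@200: state [1B, align 1] → 201

0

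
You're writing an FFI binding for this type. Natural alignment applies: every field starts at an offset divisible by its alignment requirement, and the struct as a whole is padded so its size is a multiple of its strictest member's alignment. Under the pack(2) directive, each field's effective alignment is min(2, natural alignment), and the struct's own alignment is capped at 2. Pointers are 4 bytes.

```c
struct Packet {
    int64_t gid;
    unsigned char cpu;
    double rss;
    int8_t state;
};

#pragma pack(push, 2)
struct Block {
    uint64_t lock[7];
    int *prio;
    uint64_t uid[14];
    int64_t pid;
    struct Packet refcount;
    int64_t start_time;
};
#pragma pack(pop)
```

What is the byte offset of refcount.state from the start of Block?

Packet: @0: gid [8B, align 8] → 8; @8: cpu [1B, align 1] → 9; +7 pad (align 8); @16: rss [8B, align 8] → 24; @24: state [1B, align 1] → 25; +7 tail pad (align 8); size 32, align 8
@0: lock [56B, align 2] → 56
@56: prio [4B, align 2] → 60
@60: uid [112B, align 2] → 172
@172: pid [8B, align 2] → 180
@180: refcount [32B, align 2] → 212
within Packet: state at 24
180 + 24 = 204

204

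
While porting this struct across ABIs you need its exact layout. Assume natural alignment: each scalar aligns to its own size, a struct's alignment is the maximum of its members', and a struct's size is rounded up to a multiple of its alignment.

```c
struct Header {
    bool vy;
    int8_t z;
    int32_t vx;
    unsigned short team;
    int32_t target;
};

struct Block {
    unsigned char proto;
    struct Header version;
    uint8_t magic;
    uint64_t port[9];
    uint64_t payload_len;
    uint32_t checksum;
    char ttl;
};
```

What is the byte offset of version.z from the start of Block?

Header: 0..1  vy  (1B, 1-aligned); 1..2  z  (1B, 1-aligned); 2..4  -- padding (2B); 4..8  vx  (4B, 4-aligned); 8..10  team  (2B, 2-aligned); 10..12  -- padding (2B); 12..16  target  (4B, 4-aligned); sizeof = 16, alignof = 4
0..1  proto  (1B, 1-aligned)
1..4  -- padding (3B)
4..20  version  (16B, 4-aligned)
within Header: z at 1
4 + 1 = 5

5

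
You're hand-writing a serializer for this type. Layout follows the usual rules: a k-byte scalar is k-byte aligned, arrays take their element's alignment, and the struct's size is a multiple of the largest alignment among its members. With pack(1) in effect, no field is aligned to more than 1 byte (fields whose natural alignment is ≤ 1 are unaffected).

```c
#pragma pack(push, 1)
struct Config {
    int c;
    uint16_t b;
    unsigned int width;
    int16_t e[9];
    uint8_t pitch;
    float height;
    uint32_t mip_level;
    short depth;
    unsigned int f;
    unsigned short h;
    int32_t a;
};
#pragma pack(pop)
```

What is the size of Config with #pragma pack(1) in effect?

@0: c [4B, align 1] → 4
@4: b [2B, align 1] → 6
@6: width [4B, align 1] → 10
@10: e [18B, align 1] → 28
@28: pitch [1B, align 1] → 29
@29: height [4B, align 1] → 33
@33: mip_level [4B, align 1] → 37
@37: depth [2B, align 1] → 39
@39: f [4B, align 1] → 43
@43: h [2B, align 1] → 45
@45: a [4B, align 1] → 49
size 49, align 1

49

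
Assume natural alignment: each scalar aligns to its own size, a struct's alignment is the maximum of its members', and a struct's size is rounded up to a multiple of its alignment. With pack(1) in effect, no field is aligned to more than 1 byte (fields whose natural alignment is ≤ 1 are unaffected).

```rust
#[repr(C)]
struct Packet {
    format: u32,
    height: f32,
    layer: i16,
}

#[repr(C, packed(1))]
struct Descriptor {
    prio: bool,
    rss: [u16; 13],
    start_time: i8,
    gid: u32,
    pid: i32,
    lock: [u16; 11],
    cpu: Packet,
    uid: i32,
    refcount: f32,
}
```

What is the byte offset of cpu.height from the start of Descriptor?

Packet: 0..4  format  (4B, 4-aligned); 4..8  height  (4B, 4-aligned); 8..10  layer  (2B, 2-aligned); 10..12  -- tail padding (2B); sizeof = 12, alignof = 4
0..1  prio  (1B, 1-aligned)
1..27  rss  (26B, 1-aligned)
27..28  start_time  (1B, 1-aligned)
28..32  gid  (4B, 1-aligned)
32..36  pid  (4B, 1-aligned)
36..58  lock  (22B, 1-aligned)
58..70  cpu  (12B, 1-aligned)
within Packet: height at 4
58 + 4 = 62

62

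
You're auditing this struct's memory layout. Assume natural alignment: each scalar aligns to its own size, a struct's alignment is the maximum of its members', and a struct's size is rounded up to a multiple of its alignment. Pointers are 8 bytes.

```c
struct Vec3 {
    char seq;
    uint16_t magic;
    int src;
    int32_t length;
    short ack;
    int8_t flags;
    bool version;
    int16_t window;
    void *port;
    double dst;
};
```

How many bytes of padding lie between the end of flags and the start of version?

seq at 0 (size 1, align 1) → ends 1
pad 1 to align 2 for magic
magic at 2 (size 2, align 2) → ends 4
src at 4 (size 4, align 4) → ends 8
length at 8 (size 4, align 4) → ends 12
ack at 12 (size 2, align 2) → ends 14
flags at 14 (size 1, align 1) → ends 15
version at 15 (size 1, align 1) → ends 16

0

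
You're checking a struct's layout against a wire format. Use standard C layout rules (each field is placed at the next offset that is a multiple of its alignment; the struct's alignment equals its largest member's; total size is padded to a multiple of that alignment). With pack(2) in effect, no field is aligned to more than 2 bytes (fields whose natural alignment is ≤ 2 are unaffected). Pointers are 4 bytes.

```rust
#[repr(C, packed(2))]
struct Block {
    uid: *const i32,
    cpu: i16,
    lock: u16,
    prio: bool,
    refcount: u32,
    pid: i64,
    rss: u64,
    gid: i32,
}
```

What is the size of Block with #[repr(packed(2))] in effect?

34

0..4  uid  (4B, 2-aligned)
4..6  cpu  (2B, 2-aligned)
6..8  lock  (2B, 2-aligned)
8..9  prio  (1B, 1-aligned)
9..10  -- padding (1B)
10..14  refcount  (4B, 2-aligned)
14..22  pid  (8B, 2-aligned)
22..30  rss  (8B, 2-aligned)
30..34  gid  (4B, 2-aligned)
sizeof = 34, alignof = 2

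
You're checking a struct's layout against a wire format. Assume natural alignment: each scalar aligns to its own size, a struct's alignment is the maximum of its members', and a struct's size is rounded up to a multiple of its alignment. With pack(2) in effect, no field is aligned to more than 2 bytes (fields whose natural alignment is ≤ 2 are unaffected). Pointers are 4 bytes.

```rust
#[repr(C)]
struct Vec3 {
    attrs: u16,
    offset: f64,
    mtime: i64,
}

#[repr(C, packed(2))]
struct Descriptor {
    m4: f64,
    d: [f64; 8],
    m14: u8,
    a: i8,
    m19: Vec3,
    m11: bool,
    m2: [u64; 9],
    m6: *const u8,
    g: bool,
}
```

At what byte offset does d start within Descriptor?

Vec3: attrs at 0 (size 2, align 2) → ends 2; pad 6 to align 8 for offset; offset at 8 (size 8, align 8) → ends 16; mtime at 16 (size 8, align 8) → ends 24; total 24 bytes, alignment 8
m4 at 0 (size 8, align 2) → ends 8
d at 8 (size 64, align 2) → ends 72

8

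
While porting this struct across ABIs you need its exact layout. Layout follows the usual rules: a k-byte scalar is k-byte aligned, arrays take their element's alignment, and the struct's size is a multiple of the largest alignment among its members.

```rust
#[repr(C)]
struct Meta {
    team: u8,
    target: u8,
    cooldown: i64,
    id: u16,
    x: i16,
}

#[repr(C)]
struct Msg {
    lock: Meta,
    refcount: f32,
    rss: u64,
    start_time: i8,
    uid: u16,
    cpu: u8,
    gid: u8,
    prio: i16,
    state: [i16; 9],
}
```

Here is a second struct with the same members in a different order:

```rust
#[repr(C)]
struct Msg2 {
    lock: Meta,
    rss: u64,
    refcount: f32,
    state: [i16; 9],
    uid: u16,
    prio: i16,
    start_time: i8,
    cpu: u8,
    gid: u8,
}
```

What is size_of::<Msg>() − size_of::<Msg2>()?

8

Meta: 0..1  team  (1B, 1-aligned); 1..2  target  (1B, 1-aligned); 2..8  -- padding (6B); 8..16  cooldown  (8B, 8-aligned); 16..18  id  (2B, 2-aligned); 18..20  x  (2B, 2-aligned); 20..24  -- tail padding (4B); sizeof = 24, alignof = 8
0..24  lock  (24B, 8-aligned)
24..28  refcount  (4B, 4-aligned)
28..32  -- padding (4B)
32..40  rss  (8B, 8-aligned)
40..41  start_time  (1B, 1-aligned)
41..42  -- padding (1B)
42..44  uid  (2B, 2-aligned)
44..45  cpu  (1B, 1-aligned)
45..46  gid  (1B, 1-aligned)
46..48  prio  (2B, 2-aligned)
48..66  state  (18B, 2-aligned)
66..72  -- tail padding (6B)
sizeof = 72, alignof = 8
— Msg2 —
0..24  lock  (24B, 8-aligned)
24..32  rss  (8B, 8-aligned)
32..36  refcount  (4B, 4-aligned)
36..54  state  (18B, 2-aligned)
54..56  uid  (2B, 2-aligned)
56..58  prio  (2B, 2-aligned)
58..59  start_time  (1B, 1-aligned)
59..60  cpu  (1B, 1-aligned)
60..61  gid  (1B, 1-aligned)
61..64  -- tail padding (3B)
sizeof = 64, alignof = 8
72 − 64 = 8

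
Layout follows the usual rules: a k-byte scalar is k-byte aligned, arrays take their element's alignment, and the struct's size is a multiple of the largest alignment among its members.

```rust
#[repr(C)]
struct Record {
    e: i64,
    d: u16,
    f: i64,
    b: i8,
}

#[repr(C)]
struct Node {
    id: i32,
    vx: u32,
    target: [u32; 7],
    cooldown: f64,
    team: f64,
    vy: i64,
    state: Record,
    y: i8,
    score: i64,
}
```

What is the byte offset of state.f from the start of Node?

80

Record: @0: e [8B, align 8] → 8; @8: d [2B, align 2] → 10; +6 pad (align 8); @16: f [8B, align 8] → 24; @24: b [1B, align 1] → 25; +7 tail pad (align 8); size 32, align 8
@0: id [4B, align 4] → 4
@4: vx [4B, align 4] → 8
@8: target [28B, align 4] → 36
+4 pad (align 8)
@40: cooldown [8B, align 8] → 48
@48: team [8B, align 8] → 56
@56: vy [8B, align 8] → 64
@64: state [32B, align 8] → 96
within Record: f at 16
64 + 16 = 80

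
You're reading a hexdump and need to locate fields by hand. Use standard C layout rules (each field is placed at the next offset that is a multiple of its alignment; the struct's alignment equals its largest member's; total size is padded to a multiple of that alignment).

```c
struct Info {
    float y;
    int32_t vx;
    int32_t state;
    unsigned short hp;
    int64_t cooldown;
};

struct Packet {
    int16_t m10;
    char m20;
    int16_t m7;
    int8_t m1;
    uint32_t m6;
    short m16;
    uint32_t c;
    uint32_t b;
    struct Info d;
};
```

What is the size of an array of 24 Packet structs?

Info: @0: y [4B, align 4] → 4; @4: vx [4B, align 4] → 8; @8: state [4B, align 4] → 12; @12: hp [2B, align 2] → 14; +2 pad (align 8); @16: cooldown [8B, align 8] → 24; size 24, align 8
@0: m10 [2B, align 2] → 2
@2: m20 [1B, align 1] → 3
+1 pad (align 2)
@4: m7 [2B, align 2] → 6
@6: m1 [1B, align 1] → 7
+1 pad (align 4)
@8: m6 [4B, align 4] → 12
@12: m16 [2B, align 2] → 14
+2 pad (align 4)
@16: c [4B, align 4] → 20
@20: b [4B, align 4] → 24
@24: d [24B, align 8] → 48
size 48, align 8
array of 24: 24 × 48 = 1152

1152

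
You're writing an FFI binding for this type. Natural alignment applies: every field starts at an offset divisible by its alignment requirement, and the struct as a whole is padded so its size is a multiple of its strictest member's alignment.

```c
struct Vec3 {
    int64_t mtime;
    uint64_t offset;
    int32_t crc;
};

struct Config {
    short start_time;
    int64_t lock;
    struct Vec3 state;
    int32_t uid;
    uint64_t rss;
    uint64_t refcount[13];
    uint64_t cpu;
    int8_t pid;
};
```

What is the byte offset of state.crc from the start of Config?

32

Vec3: 0..8  mtime  (8B, 8-aligned); 8..16  offset  (8B, 8-aligned); 16..20  crc  (4B, 4-aligned); 20..24  -- tail padding (4B); sizeof = 24, alignof = 8
0..2  start_time  (2B, 2-aligned)
2..8  -- padding (6B)
8..16  lock  (8B, 8-aligned)
16..40  state  (24B, 8-aligned)
within Vec3: crc at 16
16 + 16 = 32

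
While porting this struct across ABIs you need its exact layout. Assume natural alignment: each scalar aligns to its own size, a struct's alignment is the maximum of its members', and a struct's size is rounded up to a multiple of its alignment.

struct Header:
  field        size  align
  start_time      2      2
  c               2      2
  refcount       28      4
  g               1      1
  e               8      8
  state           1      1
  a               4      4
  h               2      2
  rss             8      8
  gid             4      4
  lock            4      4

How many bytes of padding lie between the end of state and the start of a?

3

0..2  start_time  (2B, 2-aligned)
2..4  c  (2B, 2-aligned)
4..32  refcount  (28B, 4-aligned)
32..33  g  (1B, 1-aligned)
33..40  -- padding (7B)
40..48  e  (8B, 8-aligned)
48..49  state  (1B, 1-aligned)
49..52  -- padding (3B)
52..56  a  (4B, 4-aligned)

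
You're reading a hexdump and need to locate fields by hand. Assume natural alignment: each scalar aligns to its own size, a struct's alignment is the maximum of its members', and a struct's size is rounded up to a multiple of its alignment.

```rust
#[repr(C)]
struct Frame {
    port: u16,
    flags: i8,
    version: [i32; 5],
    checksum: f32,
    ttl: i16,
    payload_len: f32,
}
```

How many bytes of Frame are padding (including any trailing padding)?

@0: port [2B, align 2] → 2
@2: flags [1B, align 1] → 3
+1 pad (align 4)
@4: version [20B, align 4] → 24
@24: checksum [4B, align 4] → 28
@28: ttl [2B, align 2] → 30
+2 pad (align 4)
@32: payload_len [4B, align 4] → 36
size 36, align 4
data bytes 33, size 36 → padding 3

3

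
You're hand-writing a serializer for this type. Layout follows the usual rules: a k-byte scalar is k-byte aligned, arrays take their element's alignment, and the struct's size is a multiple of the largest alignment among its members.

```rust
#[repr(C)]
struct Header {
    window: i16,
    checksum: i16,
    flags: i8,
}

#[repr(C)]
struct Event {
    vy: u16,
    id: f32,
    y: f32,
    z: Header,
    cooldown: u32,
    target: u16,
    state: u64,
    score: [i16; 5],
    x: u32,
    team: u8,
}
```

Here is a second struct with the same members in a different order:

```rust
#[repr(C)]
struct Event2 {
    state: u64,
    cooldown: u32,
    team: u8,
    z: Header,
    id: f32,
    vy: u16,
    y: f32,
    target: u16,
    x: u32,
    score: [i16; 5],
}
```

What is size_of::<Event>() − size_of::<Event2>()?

Header: @0: window [2B, align 2] → 2; @2: checksum [2B, align 2] → 4; @4: flags [1B, align 1] → 5; +1 tail pad (align 2); size 6, align 2
@0: vy [2B, align 2] → 2
+2 pad (align 4)
@4: id [4B, align 4] → 8
@8: y [4B, align 4] → 12
@12: z [6B, align 2] → 18
+2 pad (align 4)
@20: cooldown [4B, align 4] → 24
@24: target [2B, align 2] → 26
+6 pad (align 8)
@32: state [8B, align 8] → 40
@40: score [10B, align 2] → 50
+2 pad (align 4)
@52: x [4B, align 4] → 56
@56: team [1B, align 1] → 57
+7 tail pad (align 8)
size 64, align 8
— Event2 —
@0: state [8B, align 8] → 8
@8: cooldown [4B, align 4] → 12
@12: team [1B, align 1] → 13
+1 pad (align 2)
@14: z [6B, align 2] → 20
@20: id [4B, align 4] → 24
@24: vy [2B, align 2] → 26
+2 pad (align 4)
@28: y [4B, align 4] → 32
@32: target [2B, align 2] → 34
+2 pad (align 4)
@36: x [4B, align 4] → 40
@40: score [10B, align 2] → 50
+6 tail pad (align 8)
size 56, align 8
64 − 56 = 8

8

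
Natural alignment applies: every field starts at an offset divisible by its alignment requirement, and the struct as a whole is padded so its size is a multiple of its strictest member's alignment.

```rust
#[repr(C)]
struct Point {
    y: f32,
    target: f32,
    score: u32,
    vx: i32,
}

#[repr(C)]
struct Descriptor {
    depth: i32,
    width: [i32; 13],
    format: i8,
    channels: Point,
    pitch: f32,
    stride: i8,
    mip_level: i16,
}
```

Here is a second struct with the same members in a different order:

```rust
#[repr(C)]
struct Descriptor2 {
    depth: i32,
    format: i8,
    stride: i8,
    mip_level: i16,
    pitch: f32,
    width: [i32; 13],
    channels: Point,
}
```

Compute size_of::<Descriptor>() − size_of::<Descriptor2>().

Point: 0..4  y  (4B, 4-aligned); 4..8  target  (4B, 4-aligned); 8..12  score  (4B, 4-aligned); 12..16  vx  (4B, 4-aligned); sizeof = 16, alignof = 4
0..4  depth  (4B, 4-aligned)
4..56  width  (52B, 4-aligned)
56..57  format  (1B, 1-aligned)
57..60  -- padding (3B)
60..76  channels  (16B, 4-aligned)
76..80  pitch  (4B, 4-aligned)
80..81  stride  (1B, 1-aligned)
81..82  -- padding (1B)
82..84  mip_level  (2B, 2-aligned)
sizeof = 84, alignof = 4
— Descriptor2 —
0..4  depth  (4B, 4-aligned)
4..5  format  (1B, 1-aligned)
5..6  stride  (1B, 1-aligned)
6..8  mip_level  (2B, 2-aligned)
8..12  pitch  (4B, 4-aligned)
12..64  width  (52B, 4-aligned)
64..80  channels  (16B, 4-aligned)
sizeof = 80, alignof = 4
84 − 80 = 4

4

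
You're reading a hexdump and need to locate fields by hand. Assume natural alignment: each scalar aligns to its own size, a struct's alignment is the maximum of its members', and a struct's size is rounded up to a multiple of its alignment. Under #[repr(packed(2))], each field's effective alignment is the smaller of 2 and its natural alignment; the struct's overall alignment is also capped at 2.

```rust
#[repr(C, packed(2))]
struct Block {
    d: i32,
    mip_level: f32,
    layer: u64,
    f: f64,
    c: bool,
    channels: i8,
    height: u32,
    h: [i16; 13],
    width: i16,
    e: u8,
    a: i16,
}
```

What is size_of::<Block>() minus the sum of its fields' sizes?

@0: d [4B, align 2] → 4
@4: mip_level [4B, align 2] → 8
@8: layer [8B, align 2] → 16
@16: f [8B, align 2] → 24
@24: c [1B, align 1] → 25
@25: channels [1B, align 1] → 26
@26: height [4B, align 2] → 30
@30: h [26B, align 2] → 56
@56: width [2B, align 2] → 58
@58: e [1B, align 1] → 59
+1 pad (align 2)
@60: a [2B, align 2] → 62
size 62, align 2
data bytes 61, size 62 → padding 1

1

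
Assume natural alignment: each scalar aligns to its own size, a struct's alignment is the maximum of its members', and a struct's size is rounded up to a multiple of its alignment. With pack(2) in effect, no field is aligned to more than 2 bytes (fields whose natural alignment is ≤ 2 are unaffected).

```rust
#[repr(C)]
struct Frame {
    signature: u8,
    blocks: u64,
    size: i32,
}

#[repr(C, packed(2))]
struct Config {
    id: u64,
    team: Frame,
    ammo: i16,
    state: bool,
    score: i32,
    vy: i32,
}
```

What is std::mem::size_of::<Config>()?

44

Frame: signature at 0 (size 1, align 1) → ends 1; pad 7 to align 8 for blocks; blocks at 8 (size 8, align 8) → ends 16; size at 16 (size 4, align 4) → ends 20; tail pad 4 to reach multiple of 8; total 24 bytes, alignment 8
id at 0 (size 8, align 2) → ends 8
team at 8 (size 24, align 2) → ends 32
ammo at 32 (size 2, align 2) → ends 34
state at 34 (size 1, align 1) → ends 35
pad 1 to align 2 for score
score at 36 (size 4, align 2) → ends 40
vy at 40 (size 4, align 2) → ends 44
total 44 bytes, alignment 2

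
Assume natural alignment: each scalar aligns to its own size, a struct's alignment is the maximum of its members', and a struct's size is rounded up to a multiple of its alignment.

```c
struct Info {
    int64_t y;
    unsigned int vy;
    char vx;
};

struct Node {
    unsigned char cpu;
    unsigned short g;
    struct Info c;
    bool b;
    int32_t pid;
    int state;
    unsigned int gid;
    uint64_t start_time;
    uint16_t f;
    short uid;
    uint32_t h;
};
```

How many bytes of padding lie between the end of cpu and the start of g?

Info: @0: y [8B, align 8] → 8; @8: vy [4B, align 4] → 12; @12: vx [1B, align 1] → 13; +3 tail pad (align 8); size 16, align 8
@0: cpu [1B, align 1] → 1
+1 pad (align 2)
@2: g [2B, align 2] → 4

1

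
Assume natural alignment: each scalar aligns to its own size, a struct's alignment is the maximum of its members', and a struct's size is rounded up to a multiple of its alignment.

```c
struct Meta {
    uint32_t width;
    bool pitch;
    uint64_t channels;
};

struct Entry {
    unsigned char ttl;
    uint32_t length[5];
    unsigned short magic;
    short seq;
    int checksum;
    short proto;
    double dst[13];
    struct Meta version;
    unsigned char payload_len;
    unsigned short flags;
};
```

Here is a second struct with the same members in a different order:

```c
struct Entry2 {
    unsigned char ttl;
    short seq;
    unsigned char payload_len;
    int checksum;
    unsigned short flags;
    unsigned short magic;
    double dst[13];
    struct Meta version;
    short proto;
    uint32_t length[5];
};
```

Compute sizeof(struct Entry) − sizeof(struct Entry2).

8

Meta: 0..4  width  (4B, 4-aligned); 4..5  pitch  (1B, 1-aligned); 5..8  -- padding (3B); 8..16  channels  (8B, 8-aligned); sizeof = 16, alignof = 8
0..1  ttl  (1B, 1-aligned)
1..4  -- padding (3B)
4..24  length  (20B, 4-aligned)
24..26  magic  (2B, 2-aligned)
26..28  seq  (2B, 2-aligned)
28..32  checksum  (4B, 4-aligned)
32..34  proto  (2B, 2-aligned)
34..40  -- padding (6B)
40..144  dst  (104B, 8-aligned)
144..160  version  (16B, 8-aligned)
160..161  payload_len  (1B, 1-aligned)
161..162  -- padding (1B)
162..164  flags  (2B, 2-aligned)
164..168  -- tail padding (4B)
sizeof = 168, alignof = 8
— Entry2 —
0..1  ttl  (1B, 1-aligned)
1..2  -- padding (1B)
2..4  seq  (2B, 2-aligned)
4..5  payload_len  (1B, 1-aligned)
5..8  -- padding (3B)
8..12  checksum  (4B, 4-aligned)
12..14  flags  (2B, 2-aligned)
14..16  magic  (2B, 2-aligned)
16..120  dst  (104B, 8-aligned)
120..136  version  (16B, 8-aligned)
136..138  proto  (2B, 2-aligned)
138..140  -- padding (2B)
140..160  length  (20B, 4-aligned)
sizeof = 160, alignof = 8
168 − 160 = 8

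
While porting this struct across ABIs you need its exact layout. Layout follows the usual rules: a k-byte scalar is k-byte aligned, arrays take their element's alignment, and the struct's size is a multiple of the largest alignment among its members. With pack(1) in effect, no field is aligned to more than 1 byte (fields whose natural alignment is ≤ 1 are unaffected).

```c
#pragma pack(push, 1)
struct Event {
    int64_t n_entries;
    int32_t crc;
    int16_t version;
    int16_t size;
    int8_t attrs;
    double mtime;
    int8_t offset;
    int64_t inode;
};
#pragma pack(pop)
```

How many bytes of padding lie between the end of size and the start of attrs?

0

n_entries at 0 (size 8, align 1) → ends 8
crc at 8 (size 4, align 1) → ends 12
version at 12 (size 2, align 1) → ends 14
size at 14 (size 2, align 1) → ends 16
attrs at 16 (size 1, align 1) → ends 17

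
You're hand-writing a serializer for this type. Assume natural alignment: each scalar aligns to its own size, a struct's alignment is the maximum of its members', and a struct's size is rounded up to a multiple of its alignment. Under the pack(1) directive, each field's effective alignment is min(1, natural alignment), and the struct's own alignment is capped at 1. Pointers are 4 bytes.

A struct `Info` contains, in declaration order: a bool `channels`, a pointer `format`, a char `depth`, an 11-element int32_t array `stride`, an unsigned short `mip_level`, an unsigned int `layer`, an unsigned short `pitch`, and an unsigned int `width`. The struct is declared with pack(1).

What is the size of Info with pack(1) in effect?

channels at 0 (size 1, align 1) → ends 1
format at 1 (size 4, align 1) → ends 5
depth at 5 (size 1, align 1) → ends 6
stride at 6 (size 44, align 1) → ends 50
mip_level at 50 (size 2, align 1) → ends 52
layer at 52 (size 4, align 1) → ends 56
pitch at 56 (size 2, align 1) → ends 58
width at 58 (size 4, align 1) → ends 62
total 62 bytes, alignment 1

62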